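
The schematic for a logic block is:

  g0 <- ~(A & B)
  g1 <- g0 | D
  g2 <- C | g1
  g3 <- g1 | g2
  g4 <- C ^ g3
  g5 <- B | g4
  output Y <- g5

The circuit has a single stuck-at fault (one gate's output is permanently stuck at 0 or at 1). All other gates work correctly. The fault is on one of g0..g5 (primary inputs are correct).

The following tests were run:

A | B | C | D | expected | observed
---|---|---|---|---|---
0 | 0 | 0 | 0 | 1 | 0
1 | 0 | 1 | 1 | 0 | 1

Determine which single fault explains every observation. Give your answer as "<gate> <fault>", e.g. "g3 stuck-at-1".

Fault-free values for test 1 (A=0, B=0, C=0, D=0): g0=1, g1=1, g2=1, g3=1, g4=1, g5=1, giving Y=1. Observed 0.
Test 1: faults giving observed 0 are {g0 stuck-at-0, g1 stuck-at-0, g3 stuck-at-0, g4 stuck-at-0, g5 stuck-at-0}.
Test 2 (A=1, B=0, C=1, D=1): fault-free g0=1, g1=1, g2=1, g3=1, g4=0, g5=0 → 0; observed 1. Eliminates g0 stuck-at-0, g1 stuck-at-0, g4 stuck-at-0, g5 stuck-at-0.
Only g3 stuck-at-0 is consistent with every test.

g3 stuck-at-0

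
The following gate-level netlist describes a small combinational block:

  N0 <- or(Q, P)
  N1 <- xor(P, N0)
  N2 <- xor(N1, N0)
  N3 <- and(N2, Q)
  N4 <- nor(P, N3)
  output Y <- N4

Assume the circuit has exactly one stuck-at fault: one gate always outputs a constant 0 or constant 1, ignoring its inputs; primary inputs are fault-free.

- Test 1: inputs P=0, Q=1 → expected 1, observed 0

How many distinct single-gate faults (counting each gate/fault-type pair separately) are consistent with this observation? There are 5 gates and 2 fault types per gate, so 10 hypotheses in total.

Fault-free: N0=1, N1=1, N2=0, N3=0, N4=1 → 1. Observed 0.
  N0 stuck-at-0: output 1 ✗
  N0 stuck-at-1: output 1 ✗
  N1 stuck-at-0: output 0 ✓
  N1 stuck-at-1: output 1 ✗
  N2 stuck-at-0: output 1 ✗
  N2 stuck-at-1: output 0 ✓
  N3 stuck-at-0: output 1 ✗
  N3 stuck-at-1: output 0 ✓
  N4 stuck-at-0: output 0 ✓
  N4 stuck-at-1: output 1 ✗
Consistent faults: {N1 stuck-at-0, N2 stuck-at-1, N3 stuck-at-1, N4 stuck-at-0} — 4 in all.

4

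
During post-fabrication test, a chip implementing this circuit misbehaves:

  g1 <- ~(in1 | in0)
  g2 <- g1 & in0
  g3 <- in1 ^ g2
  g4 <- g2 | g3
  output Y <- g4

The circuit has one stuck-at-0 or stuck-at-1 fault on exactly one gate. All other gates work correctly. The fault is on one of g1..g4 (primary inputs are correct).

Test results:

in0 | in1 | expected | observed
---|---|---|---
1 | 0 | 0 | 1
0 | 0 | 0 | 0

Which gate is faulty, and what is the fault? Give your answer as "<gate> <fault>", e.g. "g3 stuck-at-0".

g1 stuck-at-1

Fault-free values for test 1 (in0=1, in1=0): g1=0, g2=0, g3=0, g4=0, giving Y=0. Observed 1.
Test 1: faults giving observed 1 are {g1 stuck-at-1, g2 stuck-at-1, g3 stuck-at-1, g4 stuck-at-1}.
Test 2 (in0=0, in1=0): fault-free g1=1, g2=0, g3=0, g4=0 → 0; observed 0. Eliminates g2 stuck-at-1, g3 stuck-at-1, g4 stuck-at-1.
Only g1 stuck-at-1 is consistent with every test.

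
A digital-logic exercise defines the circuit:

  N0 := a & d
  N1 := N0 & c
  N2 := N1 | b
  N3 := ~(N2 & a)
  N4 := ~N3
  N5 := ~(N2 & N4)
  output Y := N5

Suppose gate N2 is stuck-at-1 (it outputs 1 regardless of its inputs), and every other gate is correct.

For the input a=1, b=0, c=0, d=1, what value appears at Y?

0

Propagate with N2 forced: N0=1, N1=0, N2=1 [stuck-at-1], N3=0, N4=1, N5=0.
So Y = 0. (Without the fault it would be 1.)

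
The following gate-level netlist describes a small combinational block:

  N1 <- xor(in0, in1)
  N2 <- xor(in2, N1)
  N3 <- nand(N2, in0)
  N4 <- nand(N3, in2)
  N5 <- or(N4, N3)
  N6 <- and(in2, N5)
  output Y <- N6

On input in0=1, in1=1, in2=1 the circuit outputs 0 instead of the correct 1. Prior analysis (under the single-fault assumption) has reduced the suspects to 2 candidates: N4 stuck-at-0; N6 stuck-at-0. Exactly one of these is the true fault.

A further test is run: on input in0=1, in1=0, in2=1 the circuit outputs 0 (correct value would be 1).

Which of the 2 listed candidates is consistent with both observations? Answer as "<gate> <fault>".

Evaluate each candidate on input in0=1, in1=0, in2=1:
  N4 stuck-at-0: N1=1, N2=0, N3=1, N4=0 [stuck-at-0], N5=1, N6=1 → 1 — eliminated
  N6 stuck-at-0: N1=1, N2=0, N3=1, N4=0, N5=1, N6=0 [stuck-at-0] → 0 — matches
Only N6 stuck-at-0 reproduces the observed 0.

N6 stuck-at-0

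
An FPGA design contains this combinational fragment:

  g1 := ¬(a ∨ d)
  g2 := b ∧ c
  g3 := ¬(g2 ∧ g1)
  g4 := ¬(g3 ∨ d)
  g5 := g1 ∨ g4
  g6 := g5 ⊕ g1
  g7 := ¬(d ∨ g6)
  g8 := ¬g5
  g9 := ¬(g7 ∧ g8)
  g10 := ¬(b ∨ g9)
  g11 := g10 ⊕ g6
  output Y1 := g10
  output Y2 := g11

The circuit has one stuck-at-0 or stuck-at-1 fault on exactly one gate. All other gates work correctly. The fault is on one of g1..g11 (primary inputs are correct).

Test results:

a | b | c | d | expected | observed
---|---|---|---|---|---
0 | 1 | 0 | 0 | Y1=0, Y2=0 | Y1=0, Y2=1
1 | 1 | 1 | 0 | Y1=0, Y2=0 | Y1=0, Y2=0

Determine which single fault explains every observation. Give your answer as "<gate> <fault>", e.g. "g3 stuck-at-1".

g5 stuck-at-0

Fault-free values for test 1 (a=0, b=1, c=0, d=0): g1=1, g2=0, g3=1, g4=0, g5=1, g6=0, g7=1, g8=0, g9=1, g10=0, g11=0, giving Y1=0, Y2=0. Observed Y1=0, Y2=1.
Test 1: faults giving observed Y1=0, Y2=1 are {g5 stuck-at-0, g6 stuck-at-1, g11 stuck-at-1}.
Test 2 (a=1, b=1, c=1, d=0): fault-free g1=0, g2=1, g3=1, g4=0, g5=0, g6=0, g7=1, g8=1, g9=0, g10=0, g11=0 → Y1=0, Y2=0; observed Y1=0, Y2=0. Eliminates g6 stuck-at-1, g11 stuck-at-1.
Only g5 stuck-at-0 is consistent with every test.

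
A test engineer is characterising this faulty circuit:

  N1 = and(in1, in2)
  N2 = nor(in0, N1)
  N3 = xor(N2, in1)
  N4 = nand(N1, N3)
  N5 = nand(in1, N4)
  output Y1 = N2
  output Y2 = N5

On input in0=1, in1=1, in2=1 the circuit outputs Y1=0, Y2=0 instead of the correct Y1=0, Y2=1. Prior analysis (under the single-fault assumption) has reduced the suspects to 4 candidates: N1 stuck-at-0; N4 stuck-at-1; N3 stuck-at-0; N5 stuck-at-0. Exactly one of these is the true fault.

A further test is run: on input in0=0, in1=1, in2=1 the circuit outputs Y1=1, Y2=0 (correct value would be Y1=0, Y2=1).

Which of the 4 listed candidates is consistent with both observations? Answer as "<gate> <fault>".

Evaluate each candidate on input in0=0, in1=1, in2=1:
  N1 stuck-at-0: N1=0 [stuck-at-0], N2=1, N3=0, N4=1, N5=0 → Y1=1, Y2=0 — matches
  N4 stuck-at-1: N1=1, N2=0, N3=1, N4=1 [stuck-at-1], N5=0 → Y1=0, Y2=0 — eliminated
  N3 stuck-at-0: N1=1, N2=0, N3=0 [stuck-at-0], N4=1, N5=0 → Y1=0, Y2=0 — eliminated
  N5 stuck-at-0: N1=1, N2=0, N3=1, N4=0, N5=0 [stuck-at-0] → Y1=0, Y2=0 — eliminated
Only N1 stuck-at-0 reproduces the observed Y1=1, Y2=0.

N1 stuck-at-0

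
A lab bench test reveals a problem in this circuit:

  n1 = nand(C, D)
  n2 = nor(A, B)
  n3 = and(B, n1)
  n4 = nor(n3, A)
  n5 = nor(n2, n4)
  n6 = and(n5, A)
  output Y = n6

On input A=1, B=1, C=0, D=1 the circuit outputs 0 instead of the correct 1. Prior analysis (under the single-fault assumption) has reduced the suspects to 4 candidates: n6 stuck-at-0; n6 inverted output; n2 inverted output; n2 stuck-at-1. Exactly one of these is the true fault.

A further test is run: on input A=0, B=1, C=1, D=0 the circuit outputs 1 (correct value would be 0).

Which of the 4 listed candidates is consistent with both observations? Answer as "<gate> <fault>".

Evaluate each candidate on input A=0, B=1, C=1, D=0:
  n6 stuck-at-0: n1=1, n2=0, n3=1, n4=0, n5=1, n6=0 [stuck-at-0] → 0 — eliminated
  n6 inverted output: n1=1, n2=0, n3=1, n4=0, n5=1, n6=1 [inverted output] → 1 — matches
  n2 inverted output: n1=1, n2=1 [inverted output], n3=1, n4=0, n5=0, n6=0 → 0 — eliminated
  n2 stuck-at-1: n1=1, n2=1 [stuck-at-1], n3=1, n4=0, n5=0, n6=0 → 0 — eliminated
Only n6 inverted output reproduces the observed 1.

n6 inverted output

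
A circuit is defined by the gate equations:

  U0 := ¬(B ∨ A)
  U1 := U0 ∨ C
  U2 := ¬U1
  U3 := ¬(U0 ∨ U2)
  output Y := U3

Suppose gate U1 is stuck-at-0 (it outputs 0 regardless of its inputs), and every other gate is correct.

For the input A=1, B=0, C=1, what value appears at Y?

Propagate with U1 forced: U0=0, U1=0 [stuck-at-0], U2=1, U3=0.
So Y = 0. (Without the fault it would be 1.)

0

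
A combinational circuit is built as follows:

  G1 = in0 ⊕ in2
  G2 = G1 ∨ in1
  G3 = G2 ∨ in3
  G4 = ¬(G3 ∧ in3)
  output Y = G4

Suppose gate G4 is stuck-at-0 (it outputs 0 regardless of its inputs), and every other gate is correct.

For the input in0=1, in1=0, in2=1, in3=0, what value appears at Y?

Propagate with G4 forced: G1=0, G2=0, G3=0, G4=0 [stuck-at-0].
So Y = 0. (Without the fault it would be 1.)

0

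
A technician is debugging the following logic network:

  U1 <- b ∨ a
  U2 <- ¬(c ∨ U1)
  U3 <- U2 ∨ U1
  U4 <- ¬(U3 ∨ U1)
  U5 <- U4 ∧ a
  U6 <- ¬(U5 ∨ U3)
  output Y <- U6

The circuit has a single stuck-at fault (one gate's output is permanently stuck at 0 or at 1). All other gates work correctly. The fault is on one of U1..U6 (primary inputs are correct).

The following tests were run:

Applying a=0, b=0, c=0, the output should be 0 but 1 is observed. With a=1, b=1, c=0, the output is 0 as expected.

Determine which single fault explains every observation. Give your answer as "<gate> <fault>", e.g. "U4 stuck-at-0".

Fault-free values for test 1 (a=0, b=0, c=0): U1=0, U2=1, U3=1, U4=0, U5=0, U6=0, giving Y=0. Observed 1.
Test 1: faults giving observed 1 are {U2 stuck-at-0, U3 stuck-at-0, U6 stuck-at-1}.
Test 2 (a=1, b=1, c=0): fault-free U1=1, U2=0, U3=1, U4=0, U5=0, U6=0 → 0; observed 0. Eliminates U3 stuck-at-0, U6 stuck-at-1.
Only U2 stuck-at-0 is consistent with every test.

U2 stuck-at-0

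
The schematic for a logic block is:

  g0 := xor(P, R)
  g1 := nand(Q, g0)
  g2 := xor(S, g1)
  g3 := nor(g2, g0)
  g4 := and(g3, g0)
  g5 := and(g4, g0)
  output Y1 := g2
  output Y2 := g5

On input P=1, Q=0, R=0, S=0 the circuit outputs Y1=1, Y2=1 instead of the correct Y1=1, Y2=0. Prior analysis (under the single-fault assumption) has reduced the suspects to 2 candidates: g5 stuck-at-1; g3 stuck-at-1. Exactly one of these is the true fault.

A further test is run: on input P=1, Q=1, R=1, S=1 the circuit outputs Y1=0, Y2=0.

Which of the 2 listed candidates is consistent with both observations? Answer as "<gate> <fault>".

Evaluate each candidate on input P=1, Q=1, R=1, S=1:
  g5 stuck-at-1: g0=0, g1=1, g2=0, g3=1, g4=0, g5=1 [stuck-at-1] → Y1=0, Y2=1 — eliminated
  g3 stuck-at-1: g0=0, g1=1, g2=0, g3=1 [stuck-at-1], g4=0, g5=0 → Y1=0, Y2=0 — matches
Only g3 stuck-at-1 reproduces the observed Y1=0, Y2=0.

g3 stuck-at-1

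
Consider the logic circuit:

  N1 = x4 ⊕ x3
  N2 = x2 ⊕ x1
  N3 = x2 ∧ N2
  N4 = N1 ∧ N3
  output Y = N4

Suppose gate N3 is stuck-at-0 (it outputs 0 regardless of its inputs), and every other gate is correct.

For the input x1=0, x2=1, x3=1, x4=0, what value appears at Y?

Propagate with N3 forced: N1=1, N2=1, N3=0 [stuck-at-0], N4=0.
So Y = 0. (Without the fault it would be 1.)

0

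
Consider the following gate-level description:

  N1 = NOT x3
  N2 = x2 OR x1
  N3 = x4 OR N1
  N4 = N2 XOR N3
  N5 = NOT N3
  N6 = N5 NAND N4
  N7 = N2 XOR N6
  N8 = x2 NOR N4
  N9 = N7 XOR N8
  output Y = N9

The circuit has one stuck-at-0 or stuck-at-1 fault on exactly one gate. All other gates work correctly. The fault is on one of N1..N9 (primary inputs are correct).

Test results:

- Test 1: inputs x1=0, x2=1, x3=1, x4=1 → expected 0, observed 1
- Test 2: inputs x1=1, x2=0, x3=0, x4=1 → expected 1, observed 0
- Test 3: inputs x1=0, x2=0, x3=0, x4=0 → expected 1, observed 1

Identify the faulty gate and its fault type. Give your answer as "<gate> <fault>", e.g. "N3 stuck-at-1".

N7 stuck-at-1

Fault-free values for test 1 (x1=0, x2=1, x3=1, x4=1): N1=0, N2=1, N3=1, N4=0, N5=0, N6=1, N7=0, N8=0, N9=0, giving Y=0. Observed 1.
Test 1: faults giving observed 1 are {N2 stuck-at-0, N3 stuck-at-0, N6 stuck-at-0, N7 stuck-at-1, N8 stuck-at-1, N9 stuck-at-1}.
Test 2 (x1=1, x2=0, x3=0, x4=1): fault-free N1=1, N2=1, N3=1, N4=0, N5=0, N6=1, N7=0, N8=1, N9=1 → 1; observed 0. Eliminates N2 stuck-at-0, N3 stuck-at-0, N8 stuck-at-1, N9 stuck-at-1.
Test 3 (x1=0, x2=0, x3=0, x4=0): fault-free N1=1, N2=0, N3=1, N4=1, N5=0, N6=1, N7=1, N8=0, N9=1 → 1; observed 1. Eliminates N6 stuck-at-0.
Only N7 stuck-at-1 is consistent with every test.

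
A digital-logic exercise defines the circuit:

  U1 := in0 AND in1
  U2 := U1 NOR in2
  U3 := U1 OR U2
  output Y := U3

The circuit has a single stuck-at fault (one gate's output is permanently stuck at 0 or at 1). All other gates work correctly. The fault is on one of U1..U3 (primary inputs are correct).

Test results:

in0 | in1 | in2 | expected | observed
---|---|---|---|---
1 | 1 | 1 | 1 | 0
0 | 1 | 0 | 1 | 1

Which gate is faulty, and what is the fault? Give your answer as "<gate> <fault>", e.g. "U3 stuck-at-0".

Fault-free values for test 1 (in0=1, in1=1, in2=1): U1=1, U2=0, U3=1, giving Y=1. Observed 0.
Test 1: faults giving observed 0 are {U1 stuck-at-0, U3 stuck-at-0}.
Test 2 (in0=0, in1=1, in2=0): fault-free U1=0, U2=1, U3=1 → 1; observed 1. Eliminates U3 stuck-at-0.
Only U1 stuck-at-0 is consistent with every test.

U1 stuck-at-0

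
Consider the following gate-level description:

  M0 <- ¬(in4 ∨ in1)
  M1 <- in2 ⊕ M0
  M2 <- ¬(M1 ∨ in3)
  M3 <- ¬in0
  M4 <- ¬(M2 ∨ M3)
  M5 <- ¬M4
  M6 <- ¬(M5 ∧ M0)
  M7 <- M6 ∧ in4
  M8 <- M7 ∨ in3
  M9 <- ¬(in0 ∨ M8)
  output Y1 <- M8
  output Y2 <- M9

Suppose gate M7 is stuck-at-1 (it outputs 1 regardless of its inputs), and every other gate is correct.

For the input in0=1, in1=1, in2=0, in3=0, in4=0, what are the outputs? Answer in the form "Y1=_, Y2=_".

Propagate with M7 forced: M0=0, M1=0, M2=1, M3=0, M4=0, M5=1, M6=1, M7=1 [stuck-at-1], M8=1, M9=0.
So the outputs are Y1=1, Y2=0. (Without the fault they would be Y1=0, Y2=0.)

Y1=1, Y2=0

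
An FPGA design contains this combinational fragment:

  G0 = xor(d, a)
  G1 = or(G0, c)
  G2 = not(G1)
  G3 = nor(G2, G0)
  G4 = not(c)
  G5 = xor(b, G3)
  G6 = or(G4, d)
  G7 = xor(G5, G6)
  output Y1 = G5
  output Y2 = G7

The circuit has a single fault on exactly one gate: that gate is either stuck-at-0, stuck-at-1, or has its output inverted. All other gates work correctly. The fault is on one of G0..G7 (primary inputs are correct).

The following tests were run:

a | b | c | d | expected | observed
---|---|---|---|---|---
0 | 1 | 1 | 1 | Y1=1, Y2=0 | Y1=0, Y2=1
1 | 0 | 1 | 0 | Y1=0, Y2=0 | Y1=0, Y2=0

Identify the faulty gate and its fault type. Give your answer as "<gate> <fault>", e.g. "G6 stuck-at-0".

G5 stuck-at-0

Fault-free values for test 1 (a=0, b=1, c=1, d=1): G0=1, G1=1, G2=0, G3=0, G4=0, G5=1, G6=1, G7=0, giving Y1=1, Y2=0. Observed Y1=0, Y2=1.
Test 1: faults giving observed Y1=0, Y2=1 are {G0 stuck-at-0, G0 inverted output, G3 stuck-at-1, G3 inverted output, G5 stuck-at-0, G5 inverted output}.
Test 2 (a=1, b=0, c=1, d=0): fault-free G0=1, G1=1, G2=0, G3=0, G4=0, G5=0, G6=0, G7=0 → Y1=0, Y2=0; observed Y1=0, Y2=0. Eliminates G0 stuck-at-0, G0 inverted output, G3 stuck-at-1, G3 inverted output, G5 inverted output.
Only G5 stuck-at-0 is consistent with every test.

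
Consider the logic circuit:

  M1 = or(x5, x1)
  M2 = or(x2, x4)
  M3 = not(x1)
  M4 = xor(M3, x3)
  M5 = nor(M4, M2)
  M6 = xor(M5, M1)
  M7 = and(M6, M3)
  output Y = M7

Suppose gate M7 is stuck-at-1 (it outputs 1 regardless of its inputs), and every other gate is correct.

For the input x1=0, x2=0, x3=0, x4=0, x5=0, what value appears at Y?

1

Propagate with M7 forced: M1=0, M2=0, M3=1, M4=1, M5=0, M6=0, M7=1 [stuck-at-1].
So Y = 1. (Without the fault it would be 0.)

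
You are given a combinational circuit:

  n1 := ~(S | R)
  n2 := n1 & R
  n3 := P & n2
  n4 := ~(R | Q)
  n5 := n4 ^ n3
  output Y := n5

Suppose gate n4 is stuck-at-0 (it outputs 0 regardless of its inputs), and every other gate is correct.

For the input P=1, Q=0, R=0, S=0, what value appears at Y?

0

Propagate with n4 forced: n1=1, n2=0, n3=0, n4=0 [stuck-at-0], n5=0.
So Y = 0. (Without the fault it would be 1.)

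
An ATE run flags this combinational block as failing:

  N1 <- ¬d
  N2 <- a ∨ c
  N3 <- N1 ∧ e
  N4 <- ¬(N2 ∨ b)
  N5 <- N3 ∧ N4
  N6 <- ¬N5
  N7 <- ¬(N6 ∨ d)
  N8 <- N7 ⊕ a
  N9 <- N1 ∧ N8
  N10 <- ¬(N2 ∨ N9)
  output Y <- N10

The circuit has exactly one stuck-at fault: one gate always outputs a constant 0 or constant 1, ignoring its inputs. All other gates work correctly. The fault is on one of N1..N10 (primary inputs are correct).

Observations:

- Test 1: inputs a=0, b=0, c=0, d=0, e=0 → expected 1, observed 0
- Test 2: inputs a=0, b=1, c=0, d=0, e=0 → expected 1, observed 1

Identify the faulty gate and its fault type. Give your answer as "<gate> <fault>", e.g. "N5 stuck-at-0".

N3 stuck-at-1

Fault-free values for test 1 (a=0, b=0, c=0, d=0, e=0): N1=1, N2=0, N3=0, N4=1, N5=0, N6=1, N7=0, N8=0, N9=0, N10=1, giving Y=1. Observed 0.
Test 1: faults giving observed 0 are {N2 stuck-at-1, N3 stuck-at-1, N5 stuck-at-1, N6 stuck-at-0, N7 stuck-at-1, N8 stuck-at-1, N9 stuck-at-1, N10 stuck-at-0}.
Test 2 (a=0, b=1, c=0, d=0, e=0): fault-free N1=1, N2=0, N3=0, N4=0, N5=0, N6=1, N7=0, N8=0, N9=0, N10=1 → 1; observed 1. Eliminates N2 stuck-at-1, N5 stuck-at-1, N6 stuck-at-0, N7 stuck-at-1, N8 stuck-at-1, N9 stuck-at-1, N10 stuck-at-0.
Only N3 stuck-at-1 is consistent with every test.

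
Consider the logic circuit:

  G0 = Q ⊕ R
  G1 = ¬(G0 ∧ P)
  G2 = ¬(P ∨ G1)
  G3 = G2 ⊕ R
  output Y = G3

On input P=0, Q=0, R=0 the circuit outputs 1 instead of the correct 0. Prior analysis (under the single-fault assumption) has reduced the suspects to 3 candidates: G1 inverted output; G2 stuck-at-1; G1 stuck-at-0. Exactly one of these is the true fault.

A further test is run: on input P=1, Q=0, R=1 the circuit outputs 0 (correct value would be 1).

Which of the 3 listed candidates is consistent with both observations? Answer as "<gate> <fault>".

Evaluate each candidate on input P=1, Q=0, R=1:
  G1 inverted output: G0=1, G1=1 [inverted output], G2=0, G3=1 → 1 — eliminated
  G2 stuck-at-1: G0=1, G1=0, G2=1 [stuck-at-1], G3=0 → 0 — matches
  G1 stuck-at-0: G0=1, G1=0 [stuck-at-0], G2=0, G3=1 → 1 — eliminated
Only G2 stuck-at-1 reproduces the observed 0.

G2 stuck-at-1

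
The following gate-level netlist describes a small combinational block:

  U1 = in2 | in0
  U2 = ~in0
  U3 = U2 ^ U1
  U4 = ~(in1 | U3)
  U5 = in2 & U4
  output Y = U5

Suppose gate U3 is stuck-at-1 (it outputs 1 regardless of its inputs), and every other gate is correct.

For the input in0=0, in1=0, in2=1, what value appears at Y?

0

Propagate with U3 forced: U1=1, U2=1, U3=1 [stuck-at-1], U4=0, U5=0.
So Y = 0. (Without the fault it would be 1.)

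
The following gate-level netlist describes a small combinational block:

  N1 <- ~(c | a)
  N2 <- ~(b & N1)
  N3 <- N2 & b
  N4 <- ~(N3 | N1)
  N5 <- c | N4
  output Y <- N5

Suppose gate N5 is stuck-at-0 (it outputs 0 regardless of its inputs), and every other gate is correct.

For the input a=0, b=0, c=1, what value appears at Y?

Propagate with N5 forced: N1=0, N2=1, N3=0, N4=1, N5=0 [stuck-at-0].
So Y = 0. (Without the fault it would be 1.)

0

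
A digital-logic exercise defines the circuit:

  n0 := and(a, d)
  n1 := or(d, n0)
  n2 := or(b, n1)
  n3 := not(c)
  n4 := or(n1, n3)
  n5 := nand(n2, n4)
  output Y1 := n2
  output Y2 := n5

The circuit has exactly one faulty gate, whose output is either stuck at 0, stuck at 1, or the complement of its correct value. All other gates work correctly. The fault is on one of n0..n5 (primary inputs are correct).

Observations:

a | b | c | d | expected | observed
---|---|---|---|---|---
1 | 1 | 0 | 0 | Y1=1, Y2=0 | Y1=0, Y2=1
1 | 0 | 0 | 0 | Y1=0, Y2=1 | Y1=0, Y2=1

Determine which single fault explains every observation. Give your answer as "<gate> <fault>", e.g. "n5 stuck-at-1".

n2 stuck-at-0

Fault-free values for test 1 (a=1, b=1, c=0, d=0): n0=0, n1=0, n2=1, n3=1, n4=1, n5=0, giving Y1=1, Y2=0. Observed Y1=0, Y2=1.
Test 1: faults giving observed Y1=0, Y2=1 are {n2 stuck-at-0, n2 inverted output}.
Test 2 (a=1, b=0, c=0, d=0): fault-free n0=0, n1=0, n2=0, n3=1, n4=1, n5=1 → Y1=0, Y2=1; observed Y1=0, Y2=1. Eliminates n2 inverted output.
Only n2 stuck-at-0 is consistent with every test.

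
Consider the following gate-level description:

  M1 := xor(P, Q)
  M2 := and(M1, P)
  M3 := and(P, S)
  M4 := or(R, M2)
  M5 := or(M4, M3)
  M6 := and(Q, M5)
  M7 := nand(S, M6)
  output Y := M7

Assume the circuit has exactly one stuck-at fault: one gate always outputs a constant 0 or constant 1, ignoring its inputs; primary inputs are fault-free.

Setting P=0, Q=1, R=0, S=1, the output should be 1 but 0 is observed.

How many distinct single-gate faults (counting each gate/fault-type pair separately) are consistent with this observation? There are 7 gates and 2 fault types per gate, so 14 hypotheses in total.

6

Fault-free: M1=1, M2=0, M3=0, M4=0, M5=0, M6=0, M7=1 → 1. Observed 0.
  M1 stuck-at-0: output 1 ✗
  M1 stuck-at-1: output 1 ✗
  M2 stuck-at-0: output 1 ✗
  M2 stuck-at-1: output 0 ✓
  M3 stuck-at-0: output 1 ✗
  M3 stuck-at-1: output 0 ✓
  M4 stuck-at-0: output 1 ✗
  M4 stuck-at-1: output 0 ✓
  M5 stuck-at-0: output 1 ✗
  M5 stuck-at-1: output 0 ✓
  M6 stuck-at-0: output 1 ✗
  M6 stuck-at-1: output 0 ✓
  M7 stuck-at-0: output 0 ✓
  M7 stuck-at-1: output 1 ✗
Consistent faults: {M2 stuck-at-1, M3 stuck-at-1, M4 stuck-at-1, M5 stuck-at-1, M6 stuck-at-1, M7 stuck-at-0} — 6 in all.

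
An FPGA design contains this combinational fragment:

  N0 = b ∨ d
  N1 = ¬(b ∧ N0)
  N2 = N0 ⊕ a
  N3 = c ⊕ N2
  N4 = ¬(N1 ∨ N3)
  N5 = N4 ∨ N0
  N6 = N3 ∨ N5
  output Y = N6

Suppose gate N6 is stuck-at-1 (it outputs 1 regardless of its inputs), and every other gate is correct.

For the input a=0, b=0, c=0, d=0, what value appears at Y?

Propagate with N6 forced: N0=0, N1=1, N2=0, N3=0, N4=0, N5=0, N6=1 [stuck-at-1].
So Y = 1. (Without the fault it would be 0.)

1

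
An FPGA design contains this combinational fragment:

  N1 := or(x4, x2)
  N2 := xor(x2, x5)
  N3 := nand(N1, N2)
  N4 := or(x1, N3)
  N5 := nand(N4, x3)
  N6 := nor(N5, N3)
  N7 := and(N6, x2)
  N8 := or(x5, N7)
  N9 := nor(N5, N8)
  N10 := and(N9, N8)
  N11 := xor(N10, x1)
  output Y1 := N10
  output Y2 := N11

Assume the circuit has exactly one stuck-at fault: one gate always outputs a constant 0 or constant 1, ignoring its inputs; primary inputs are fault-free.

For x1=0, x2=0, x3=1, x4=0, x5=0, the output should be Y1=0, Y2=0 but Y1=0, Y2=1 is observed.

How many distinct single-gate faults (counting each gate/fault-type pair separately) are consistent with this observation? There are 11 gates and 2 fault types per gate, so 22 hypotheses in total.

Fault-free: N1=0, N2=0, N3=1, N4=1, N5=0, N6=0, N7=0, N8=0, N9=1, N10=0, N11=0 → Y1=0, Y2=0. Observed Y1=0, Y2=1.
  N1: none of the 2 fault types match ✗
  N2: none of the 2 fault types match ✗
  N3: none of the 2 fault types match ✗
  N4: none of the 2 fault types match ✗
  N5: none of the 2 fault types match ✗
  N6: none of the 2 fault types match ✗
  N7: none of the 2 fault types match ✗
  N8: none of the 2 fault types match ✗
  N9: none of the 2 fault types match ✗
  N10: none of the 2 fault types match ✗
  N11: stuck-at-1 ✓; others ✗
Consistent faults: {N11 stuck-at-1} — 1 in all.

1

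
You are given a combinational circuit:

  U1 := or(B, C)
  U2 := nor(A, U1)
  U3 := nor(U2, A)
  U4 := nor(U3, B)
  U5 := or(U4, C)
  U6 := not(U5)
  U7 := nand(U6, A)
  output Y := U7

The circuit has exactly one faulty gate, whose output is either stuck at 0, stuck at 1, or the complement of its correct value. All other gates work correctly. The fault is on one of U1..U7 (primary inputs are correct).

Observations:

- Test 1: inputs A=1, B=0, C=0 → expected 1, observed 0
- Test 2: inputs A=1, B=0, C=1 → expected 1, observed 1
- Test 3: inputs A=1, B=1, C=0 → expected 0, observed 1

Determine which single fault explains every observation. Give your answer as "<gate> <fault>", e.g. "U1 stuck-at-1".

U4 inverted output

Fault-free values for test 1 (A=1, B=0, C=0): U1=0, U2=0, U3=0, U4=1, U5=1, U6=0, U7=1, giving Y=1. Observed 0.
Test 1: faults giving observed 0 are {U3 stuck-at-1, U3 inverted output, U4 stuck-at-0, U4 inverted output, U5 stuck-at-0, U5 inverted output, U6 stuck-at-1, U6 inverted output, U7 stuck-at-0, U7 inverted output}.
Test 2 (A=1, B=0, C=1): fault-free U1=1, U2=0, U3=0, U4=1, U5=1, U6=0, U7=1 → 1; observed 1. Eliminates U5 stuck-at-0, U5 inverted output, U6 stuck-at-1, U6 inverted output, U7 stuck-at-0, U7 inverted output.
Test 3 (A=1, B=1, C=0): fault-free U1=1, U2=0, U3=0, U4=0, U5=0, U6=1, U7=0 → 0; observed 1. Eliminates U3 stuck-at-1, U3 inverted output, U4 stuck-at-0.
Only U4 inverted output is consistent with every test.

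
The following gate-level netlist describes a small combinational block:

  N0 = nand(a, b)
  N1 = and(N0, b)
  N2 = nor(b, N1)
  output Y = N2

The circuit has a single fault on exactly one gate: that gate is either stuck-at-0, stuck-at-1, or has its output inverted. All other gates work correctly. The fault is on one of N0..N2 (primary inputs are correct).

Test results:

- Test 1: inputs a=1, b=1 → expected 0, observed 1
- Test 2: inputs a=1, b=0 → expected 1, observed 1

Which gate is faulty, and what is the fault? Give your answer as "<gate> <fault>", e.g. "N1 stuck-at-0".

N2 stuck-at-1

Fault-free values for test 1 (a=1, b=1): N0=0, N1=0, N2=0, giving Y=0. Observed 1.
Test 1: faults giving observed 1 are {N2 stuck-at-1, N2 inverted output}.
Test 2 (a=1, b=0): fault-free N0=1, N1=0, N2=1 → 1; observed 1. Eliminates N2 inverted output.
Only N2 stuck-at-1 is consistent with every test.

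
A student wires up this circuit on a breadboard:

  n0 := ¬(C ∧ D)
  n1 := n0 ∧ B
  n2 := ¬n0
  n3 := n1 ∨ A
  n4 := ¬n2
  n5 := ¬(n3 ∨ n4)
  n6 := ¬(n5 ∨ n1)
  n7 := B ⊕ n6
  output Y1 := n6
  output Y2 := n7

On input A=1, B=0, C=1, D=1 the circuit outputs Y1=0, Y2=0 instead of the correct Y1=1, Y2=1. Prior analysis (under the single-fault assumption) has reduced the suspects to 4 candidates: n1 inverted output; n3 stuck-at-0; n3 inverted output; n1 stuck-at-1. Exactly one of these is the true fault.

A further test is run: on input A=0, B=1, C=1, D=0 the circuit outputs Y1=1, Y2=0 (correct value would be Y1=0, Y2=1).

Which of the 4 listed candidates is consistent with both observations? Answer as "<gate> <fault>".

Evaluate each candidate on input A=0, B=1, C=1, D=0:
  n1 inverted output: n0=1, n1=0 [inverted output], n2=0, n3=0, n4=1, n5=0, n6=1, n7=0 → Y1=1, Y2=0 — matches
  n3 stuck-at-0: n0=1, n1=1, n2=0, n3=0 [stuck-at-0], n4=1, n5=0, n6=0, n7=1 → Y1=0, Y2=1 — eliminated
  n3 inverted output: n0=1, n1=1, n2=0, n3=0 [inverted output], n4=1, n5=0, n6=0, n7=1 → Y1=0, Y2=1 — eliminated
  n1 stuck-at-1: n0=1, n1=1 [stuck-at-1], n2=0, n3=1, n4=1, n5=0, n6=0, n7=1 → Y1=0, Y2=1 — eliminated
Only n1 inverted output reproduces the observed Y1=1, Y2=0.

n1 inverted output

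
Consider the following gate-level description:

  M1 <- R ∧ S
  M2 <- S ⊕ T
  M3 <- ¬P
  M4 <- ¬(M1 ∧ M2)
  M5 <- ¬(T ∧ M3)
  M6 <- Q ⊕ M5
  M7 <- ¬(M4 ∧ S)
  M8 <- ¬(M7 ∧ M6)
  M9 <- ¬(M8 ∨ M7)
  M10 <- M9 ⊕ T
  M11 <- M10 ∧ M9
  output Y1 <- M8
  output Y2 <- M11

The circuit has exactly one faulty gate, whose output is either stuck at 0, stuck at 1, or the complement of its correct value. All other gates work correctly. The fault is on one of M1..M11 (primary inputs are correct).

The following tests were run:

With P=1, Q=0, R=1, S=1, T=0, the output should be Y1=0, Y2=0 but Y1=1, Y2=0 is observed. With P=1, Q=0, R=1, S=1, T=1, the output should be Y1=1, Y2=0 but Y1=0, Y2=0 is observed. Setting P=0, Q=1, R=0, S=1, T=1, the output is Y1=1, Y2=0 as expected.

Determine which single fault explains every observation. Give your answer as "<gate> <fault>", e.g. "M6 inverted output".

M2 inverted output

Fault-free values for test 1 (P=1, Q=0, R=1, S=1, T=0): M1=1, M2=1, M3=0, M4=0, M5=1, M6=1, M7=1, M8=0, M9=0, M10=0, M11=0, giving Y1=0, Y2=0. Observed Y1=1, Y2=0.
Test 1: faults giving observed Y1=1, Y2=0 are {M1 stuck-at-0, M1 inverted output, M2 stuck-at-0, M2 inverted output, M4 stuck-at-1, M4 inverted output, M5 stuck-at-0, M5 inverted output, M6 stuck-at-0, M6 inverted output, M7 stuck-at-0, M7 inverted output, M8 stuck-at-1, M8 inverted output}.
Test 2 (P=1, Q=0, R=1, S=1, T=1): fault-free M1=1, M2=0, M3=0, M4=1, M5=1, M6=1, M7=0, M8=1, M9=0, M10=1, M11=0 → Y1=1, Y2=0; observed Y1=0, Y2=0. Eliminates M1 stuck-at-0, M1 inverted output, M2 stuck-at-0, M4 stuck-at-1, M5 stuck-at-0, M5 inverted output, M6 stuck-at-0, M6 inverted output, M7 stuck-at-0, M8 stuck-at-1.
Test 3 (P=0, Q=1, R=0, S=1, T=1): fault-free M1=0, M2=0, M3=1, M4=1, M5=0, M6=1, M7=0, M8=1, M9=0, M10=1, M11=0 → Y1=1, Y2=0; observed Y1=1, Y2=0. Eliminates M4 inverted output, M7 inverted output, M8 inverted output.
Only M2 inverted output is consistent with every test.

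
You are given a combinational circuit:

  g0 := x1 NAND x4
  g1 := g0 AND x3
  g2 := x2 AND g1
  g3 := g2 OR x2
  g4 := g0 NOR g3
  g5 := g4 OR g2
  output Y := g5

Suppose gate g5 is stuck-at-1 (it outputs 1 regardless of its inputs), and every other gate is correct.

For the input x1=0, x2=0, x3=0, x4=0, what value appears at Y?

1

Propagate with g5 forced: g0=1, g1=0, g2=0, g3=0, g4=0, g5=1 [stuck-at-1].
So Y = 1. (Without the fault it would be 0.)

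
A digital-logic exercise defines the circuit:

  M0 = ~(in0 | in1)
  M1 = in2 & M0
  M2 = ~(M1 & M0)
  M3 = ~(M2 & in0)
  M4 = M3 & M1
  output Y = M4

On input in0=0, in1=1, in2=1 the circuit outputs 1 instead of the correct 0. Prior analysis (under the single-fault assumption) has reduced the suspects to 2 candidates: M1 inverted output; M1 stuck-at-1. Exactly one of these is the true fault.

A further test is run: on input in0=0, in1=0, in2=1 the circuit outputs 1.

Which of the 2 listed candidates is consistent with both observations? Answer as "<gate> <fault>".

Evaluate each candidate on input in0=0, in1=0, in2=1:
  M1 inverted output: M0=1, M1=0 [inverted output], M2=1, M3=1, M4=0 → 0 — eliminated
  M1 stuck-at-1: M0=1, M1=1 [stuck-at-1], M2=0, M3=1, M4=1 → 1 — matches
Only M1 stuck-at-1 reproduces the observed 1.

M1 stuck-at-1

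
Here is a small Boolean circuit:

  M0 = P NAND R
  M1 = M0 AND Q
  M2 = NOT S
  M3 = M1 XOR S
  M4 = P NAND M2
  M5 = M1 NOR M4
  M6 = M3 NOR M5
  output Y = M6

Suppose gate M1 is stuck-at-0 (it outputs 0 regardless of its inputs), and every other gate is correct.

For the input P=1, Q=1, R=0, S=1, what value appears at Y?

Propagate with M1 forced: M0=1, M1=0 [stuck-at-0], M2=0, M3=1, M4=1, M5=0, M6=0.
So Y = 0. (Without the fault it would be 1.)

0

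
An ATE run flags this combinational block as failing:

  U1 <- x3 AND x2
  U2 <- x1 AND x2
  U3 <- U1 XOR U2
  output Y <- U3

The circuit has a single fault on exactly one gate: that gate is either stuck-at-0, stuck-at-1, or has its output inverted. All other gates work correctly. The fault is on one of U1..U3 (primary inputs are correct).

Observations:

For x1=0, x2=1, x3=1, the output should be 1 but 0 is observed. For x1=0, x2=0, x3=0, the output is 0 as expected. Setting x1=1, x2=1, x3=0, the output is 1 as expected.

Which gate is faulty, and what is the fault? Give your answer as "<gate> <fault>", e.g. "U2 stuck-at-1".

U1 stuck-at-0

Fault-free values for test 1 (x1=0, x2=1, x3=1): U1=1, U2=0, U3=1, giving Y=1. Observed 0.
Test 1: faults giving observed 0 are {U1 stuck-at-0, U1 inverted output, U2 stuck-at-1, U2 inverted output, U3 stuck-at-0, U3 inverted output}.
Test 2 (x1=0, x2=0, x3=0): fault-free U1=0, U2=0, U3=0 → 0; observed 0. Eliminates U1 inverted output, U2 stuck-at-1, U2 inverted output, U3 inverted output.
Test 3 (x1=1, x2=1, x3=0): fault-free U1=0, U2=1, U3=1 → 1; observed 1. Eliminates U3 stuck-at-0.
Only U1 stuck-at-0 is consistent with every test.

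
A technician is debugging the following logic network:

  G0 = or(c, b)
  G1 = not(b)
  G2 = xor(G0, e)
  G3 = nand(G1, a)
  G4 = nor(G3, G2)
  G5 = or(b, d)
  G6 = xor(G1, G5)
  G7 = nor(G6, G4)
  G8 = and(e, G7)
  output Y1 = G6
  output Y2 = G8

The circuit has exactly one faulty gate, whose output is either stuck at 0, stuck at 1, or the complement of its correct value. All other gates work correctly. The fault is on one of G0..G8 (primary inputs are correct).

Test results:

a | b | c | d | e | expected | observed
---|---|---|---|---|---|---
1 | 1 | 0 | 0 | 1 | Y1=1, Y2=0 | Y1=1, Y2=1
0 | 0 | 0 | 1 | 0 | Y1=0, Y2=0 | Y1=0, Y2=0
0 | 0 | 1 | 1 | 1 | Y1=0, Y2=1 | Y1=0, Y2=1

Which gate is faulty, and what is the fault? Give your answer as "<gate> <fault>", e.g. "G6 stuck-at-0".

Fault-free values for test 1 (a=1, b=1, c=0, d=0, e=1): G0=1, G1=0, G2=0, G3=1, G4=0, G5=1, G6=1, G7=0, G8=0, giving Y1=1, Y2=0. Observed Y1=1, Y2=1.
Test 1: faults giving observed Y1=1, Y2=1 are {G7 stuck-at-1, G7 inverted output, G8 stuck-at-1, G8 inverted output}.
Test 2 (a=0, b=0, c=0, d=1, e=0): fault-free G0=0, G1=1, G2=0, G3=1, G4=0, G5=1, G6=0, G7=1, G8=0 → Y1=0, Y2=0; observed Y1=0, Y2=0. Eliminates G8 stuck-at-1, G8 inverted output.
Test 3 (a=0, b=0, c=1, d=1, e=1): fault-free G0=1, G1=1, G2=0, G3=1, G4=0, G5=1, G6=0, G7=1, G8=1 → Y1=0, Y2=1; observed Y1=0, Y2=1. Eliminates G7 inverted output.
Only G7 stuck-at-1 is consistent with every test.

G7 stuck-at-1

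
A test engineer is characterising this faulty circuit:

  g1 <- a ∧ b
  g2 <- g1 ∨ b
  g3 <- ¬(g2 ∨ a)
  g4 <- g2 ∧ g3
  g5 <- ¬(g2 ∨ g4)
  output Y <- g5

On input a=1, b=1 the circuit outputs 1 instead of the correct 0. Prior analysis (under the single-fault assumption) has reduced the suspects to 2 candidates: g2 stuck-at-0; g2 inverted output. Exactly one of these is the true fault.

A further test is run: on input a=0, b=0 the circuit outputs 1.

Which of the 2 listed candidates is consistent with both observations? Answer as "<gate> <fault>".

Evaluate each candidate on input a=0, b=0:
  g2 stuck-at-0: g1=0, g2=0 [stuck-at-0], g3=1, g4=0, g5=1 → 1 — matches
  g2 inverted output: g1=0, g2=1 [inverted output], g3=0, g4=0, g5=0 → 0 — eliminated
Only g2 stuck-at-0 reproduces the observed 1.

g2 stuck-at-0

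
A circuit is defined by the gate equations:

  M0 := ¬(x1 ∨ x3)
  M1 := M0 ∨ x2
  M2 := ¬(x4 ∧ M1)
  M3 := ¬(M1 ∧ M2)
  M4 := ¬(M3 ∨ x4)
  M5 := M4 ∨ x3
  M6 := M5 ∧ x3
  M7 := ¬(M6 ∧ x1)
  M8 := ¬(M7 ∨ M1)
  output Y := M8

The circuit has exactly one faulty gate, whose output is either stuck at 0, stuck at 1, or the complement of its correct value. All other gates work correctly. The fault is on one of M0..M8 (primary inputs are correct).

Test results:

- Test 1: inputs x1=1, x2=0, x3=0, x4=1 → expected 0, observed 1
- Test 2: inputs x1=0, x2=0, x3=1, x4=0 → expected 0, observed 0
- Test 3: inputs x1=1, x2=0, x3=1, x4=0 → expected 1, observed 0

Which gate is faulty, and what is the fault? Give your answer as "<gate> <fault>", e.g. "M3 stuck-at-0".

M6 inverted output

Fault-free values for test 1 (x1=1, x2=0, x3=0, x4=1): M0=0, M1=0, M2=1, M3=1, M4=0, M5=0, M6=0, M7=1, M8=0, giving Y=0. Observed 1.
Test 1: faults giving observed 1 are {M6 stuck-at-1, M6 inverted output, M7 stuck-at-0, M7 inverted output, M8 stuck-at-1, M8 inverted output}.
Test 2 (x1=0, x2=0, x3=1, x4=0): fault-free M0=0, M1=0, M2=1, M3=1, M4=0, M5=1, M6=1, M7=1, M8=0 → 0; observed 0. Eliminates M7 stuck-at-0, M7 inverted output, M8 stuck-at-1, M8 inverted output.
Test 3 (x1=1, x2=0, x3=1, x4=0): fault-free M0=0, M1=0, M2=1, M3=1, M4=0, M5=1, M6=1, M7=0, M8=1 → 1; observed 0. Eliminates M6 stuck-at-1.
Only M6 inverted output is consistent with every test.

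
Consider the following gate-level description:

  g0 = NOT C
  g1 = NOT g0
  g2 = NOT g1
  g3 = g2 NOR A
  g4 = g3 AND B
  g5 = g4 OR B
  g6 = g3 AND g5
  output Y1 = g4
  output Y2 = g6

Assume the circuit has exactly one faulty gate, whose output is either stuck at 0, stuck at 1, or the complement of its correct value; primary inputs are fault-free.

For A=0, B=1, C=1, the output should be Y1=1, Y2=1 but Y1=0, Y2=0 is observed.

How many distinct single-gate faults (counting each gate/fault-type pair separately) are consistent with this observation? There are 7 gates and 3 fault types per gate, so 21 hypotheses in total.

Fault-free: g0=0, g1=1, g2=0, g3=1, g4=1, g5=1, g6=1 → Y1=1, Y2=1. Observed Y1=0, Y2=0.
  g0: stuck-at-1, inverted output ✓; others ✗
  g1: stuck-at-0, inverted output ✓; others ✗
  g2: stuck-at-1, inverted output ✓; others ✗
  g3: stuck-at-0, inverted output ✓; others ✗
  g4: none of the 3 fault types match ✗
  g5: none of the 3 fault types match ✗
  g6: none of the 3 fault types match ✗
Consistent faults: {g0 stuck-at-1, g0 inverted output, g1 stuck-at-0, g1 inverted output, g2 stuck-at-1, g2 inverted output, g3 stuck-at-0, g3 inverted output} — 8 in all.

8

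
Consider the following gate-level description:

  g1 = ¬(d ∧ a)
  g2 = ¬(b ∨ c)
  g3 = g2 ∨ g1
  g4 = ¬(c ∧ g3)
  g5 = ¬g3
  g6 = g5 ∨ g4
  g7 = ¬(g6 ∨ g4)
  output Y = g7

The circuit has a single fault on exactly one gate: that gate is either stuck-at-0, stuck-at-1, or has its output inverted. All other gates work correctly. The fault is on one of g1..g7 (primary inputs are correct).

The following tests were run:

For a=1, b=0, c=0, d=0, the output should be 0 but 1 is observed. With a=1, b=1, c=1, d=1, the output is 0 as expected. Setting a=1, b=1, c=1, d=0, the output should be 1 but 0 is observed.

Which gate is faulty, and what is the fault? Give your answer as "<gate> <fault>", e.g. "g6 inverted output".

g4 inverted output

Fault-free values for test 1 (a=1, b=0, c=0, d=0): g1=1, g2=1, g3=1, g4=1, g5=0, g6=1, g7=0, giving Y=0. Observed 1.
Test 1: faults giving observed 1 are {g4 stuck-at-0, g4 inverted output, g7 stuck-at-1, g7 inverted output}.
Test 2 (a=1, b=1, c=1, d=1): fault-free g1=0, g2=0, g3=0, g4=1, g5=1, g6=1, g7=0 → 0; observed 0. Eliminates g7 stuck-at-1, g7 inverted output.
Test 3 (a=1, b=1, c=1, d=0): fault-free g1=1, g2=0, g3=1, g4=0, g5=0, g6=0, g7=1 → 1; observed 0. Eliminates g4 stuck-at-0.
Only g4 inverted output is consistent with every test.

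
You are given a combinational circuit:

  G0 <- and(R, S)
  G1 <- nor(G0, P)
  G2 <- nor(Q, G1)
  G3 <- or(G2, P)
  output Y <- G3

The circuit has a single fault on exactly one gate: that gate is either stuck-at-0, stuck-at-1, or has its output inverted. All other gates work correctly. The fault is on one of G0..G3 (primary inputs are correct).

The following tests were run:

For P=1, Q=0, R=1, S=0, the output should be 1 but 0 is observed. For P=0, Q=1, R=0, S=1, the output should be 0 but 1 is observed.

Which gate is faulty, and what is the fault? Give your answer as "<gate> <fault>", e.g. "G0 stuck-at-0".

Fault-free values for test 1 (P=1, Q=0, R=1, S=0): G0=0, G1=0, G2=1, G3=1, giving Y=1. Observed 0.
Test 1: faults giving observed 0 are {G3 stuck-at-0, G3 inverted output}.
Test 2 (P=0, Q=1, R=0, S=1): fault-free G0=0, G1=1, G2=0, G3=0 → 0; observed 1. Eliminates G3 stuck-at-0.
Only G3 inverted output is consistent with every test.

G3 inverted output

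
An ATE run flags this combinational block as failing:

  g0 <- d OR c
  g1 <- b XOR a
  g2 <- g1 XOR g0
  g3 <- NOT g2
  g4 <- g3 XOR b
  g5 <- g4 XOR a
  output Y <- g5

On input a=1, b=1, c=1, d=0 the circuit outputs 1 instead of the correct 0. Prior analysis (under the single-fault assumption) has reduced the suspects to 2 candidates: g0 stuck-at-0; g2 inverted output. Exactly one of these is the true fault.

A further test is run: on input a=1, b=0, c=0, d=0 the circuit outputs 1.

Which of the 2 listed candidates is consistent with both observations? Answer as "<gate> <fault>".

g0 stuck-at-0

Evaluate each candidate on input a=1, b=0, c=0, d=0:
  g0 stuck-at-0: g0=0 [stuck-at-0], g1=1, g2=1, g3=0, g4=0, g5=1 → 1 — matches
  g2 inverted output: g0=0, g1=1, g2=0 [inverted output], g3=1, g4=1, g5=0 → 0 — eliminated
Only g0 stuck-at-0 reproduces the observed 1.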